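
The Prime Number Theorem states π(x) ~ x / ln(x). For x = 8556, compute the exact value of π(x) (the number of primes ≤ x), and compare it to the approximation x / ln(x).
π(8556) = 1066;  x/ln(x) ≈ 944.96;  relative error ≈ 11.35%.

Directly count primes up to 8556: π(8556) = 1066. The PNT approximation gives 8556/ln(8556) ≈ 8556/9.05439 ≈ 944.96. Relative error (π(x) − x/ln(x)) / π(x) ≈ 11.35%; the approximation is known to undercount slightly (Li(x) is a better estimate).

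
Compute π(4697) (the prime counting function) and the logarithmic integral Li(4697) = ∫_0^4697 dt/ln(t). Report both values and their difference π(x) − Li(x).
π(4697) = 634;  Li(4697) ≈ 648.58;  π(x) − Li(x) ≈ -14.58.

Direct count of primes ≤ 4697 gives π(4697) = 634. Numerical evaluation of the logarithmic integral gives Li(4697) ≈ 648.58. The difference π(x) − Li(x) ≈ -14.58 is typically negative for small/moderate x (Li(x) overestimates), though Littlewood's theorem shows this sign changes infinitely often.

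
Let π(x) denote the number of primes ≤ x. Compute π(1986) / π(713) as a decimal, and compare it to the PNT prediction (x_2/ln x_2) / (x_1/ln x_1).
π(1986)/π(713) = 299/127 ≈ 2.3543;  PNT prediction ≈ 2.4097.

π(713) = 127 and π(1986) = 299, so π(1986)/π(713) ≈ 2.3543. The PNT-predicted ratio is (1986/ln(1986)) / (713/ln(713)) ≈ 2.4097. The two agree to within a few percent, as expected.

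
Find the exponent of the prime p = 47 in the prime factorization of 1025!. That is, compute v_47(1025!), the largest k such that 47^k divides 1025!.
v_47(1025!) = 21

Legendre's formula: v_p(n!) = Σ_{k ≥ 1} ⌊n / p^k⌋. For p = 47, n = 1025, the terms are:
  ⌊1025/47^1⌋ = ⌊1025/47⌋ = 21
(the next term ⌊1025/47^2⌋ = 0, terminating the sum). Summing: v_47(1025!) = 21 = 21.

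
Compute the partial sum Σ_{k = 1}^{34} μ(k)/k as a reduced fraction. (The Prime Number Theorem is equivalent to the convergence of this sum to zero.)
Σ μ(k)/k = -302679716/100280245065

Values of μ(k) for 1 ≤ k ≤ 34: μ(1) = 1, μ(2) = -1, μ(3) = -1, μ(5) = -1, μ(6) = 1, μ(7) = -1, μ(10) = 1, μ(11) = -1, μ(13) = -1, μ(14) = 1, μ(15) = 1, μ(17) = -1, μ(19) = -1, μ(21) = 1, μ(22) = 1, μ(23) = -1, μ(26) = 1, μ(29) = -1, μ(30) = -1, μ(31) = -1, μ(33) = 1, μ(34) = 1, with μ = 0 on non-squarefree integers. Summing μ(k)/k for k where μ(k) ≠ 0 gives -302679716/100280245065 ≈ -0.0030. (PNT ⟺ this sum → 0 as n → ∞.)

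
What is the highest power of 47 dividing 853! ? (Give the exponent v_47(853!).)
v_47(853!) = 18

Legendre's formula: v_p(n!) = Σ_{k ≥ 1} ⌊n / p^k⌋. For p = 47, n = 853, the terms are:
  ⌊853/47^1⌋ = ⌊853/47⌋ = 18
(the next term ⌊853/47^2⌋ = 0, terminating the sum). Summing: v_47(853!) = 18 = 18.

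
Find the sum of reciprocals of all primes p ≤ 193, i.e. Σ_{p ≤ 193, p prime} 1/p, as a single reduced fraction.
Σ 1/p = 385774678978047295113064712800727674369526436922217581784412894295689697835549/198962376391690981640415251545285153602734402721821058212203976095413910572270

π(193) = 44, so the primes ≤ 193 are [2, 3, 5, 7, 11, 13, 17, 19, 23, 29, 31, 37, 41, 43, 47, 53, 59, 61, 67, 71, 73, 79, 83, 89, 97, 101, 103, 107, 109, 113, 127, 131, 137, 139, 149, 151, 157, 163, 167, 173, 179, 181, 191, 193]. Summing 1/p over these primes: 385774678978047295113064712800727674369526436922217581784412894295689697835549/198962376391690981640415251545285153602734402721821058212203976095413910572270 ≈ 1.9389. Mertens estimate ln ln(193) + 0.2615 ≈ 1.9221.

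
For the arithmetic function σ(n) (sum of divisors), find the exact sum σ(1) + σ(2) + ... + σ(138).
Σ_{n ≤ 138} σ(n) = 15731

Compute σ(n) for each 1 ≤ n ≤ 138: σ(1) = 1, σ(2) = 3, σ(3) = 4, σ(4) = 7, σ(5) = 6, σ(6) = 12, σ(7) = 8, σ(8) = 15, σ(9) = 13, σ(10) = 18, σ(11) = 12, σ(12) = 28, σ(13) = 14, σ(14) = 24, σ(15) = 24, σ(16) = 31, σ(17) = 18, σ(18) = 39, σ(19) = 20, σ(20) = 42, σ(21) = 32, σ(22) = 36, σ(23) = 24, σ(24) = 60, σ(25) = 31, σ(26) = 42, σ(27) = 40, σ(28) = 56, σ(29) = 30, σ(30) = 72, σ(31) = 32, σ(32) = 63, σ(33) = 48, σ(34) = 54, σ(35) = 48, σ(36) = 91, σ(37) = 38, σ(38) = 60, σ(39) = 56, σ(40) = 90, σ(41) = 42, σ(42) = 96, σ(43) = 44, σ(44) = 84, σ(45) = 78, σ(46) = 72, σ(47) = 48, σ(48) = 124, σ(49) = 57, σ(50) = 93, σ(51) = 72, σ(52) = 98, σ(53) = 54, σ(54) = 120, σ(55) = 72, σ(56) = 120, σ(57) = 80, σ(58) = 90, σ(59) = 60, σ(60) = 168, σ(61) = 62, σ(62) = 96, σ(63) = 104, σ(64) = 127, σ(65) = 84, σ(66) = 144, σ(67) = 68, σ(68) = 126, σ(69) = 96, σ(70) = 144, σ(71) = 72, σ(72) = 195, σ(73) = 74, σ(74) = 114, σ(75) = 124, σ(76) = 140, σ(77) = 96, σ(78) = 168, σ(79) = 80, σ(80) = 186, σ(81) = 121, σ(82) = 126, σ(83) = 84, σ(84) = 224, σ(85) = 108, σ(86) = 132, σ(87) = 120, σ(88) = 180, σ(89) = 90, σ(90) = 234, σ(91) = 112, σ(92) = 168, σ(93) = 128, σ(94) = 144, σ(95) = 120, σ(96) = 252, σ(97) = 98, σ(98) = 171, σ(99) = 156, σ(100) = 217, σ(101) = 102, σ(102) = 216, σ(103) = 104, σ(104) = 210, σ(105) = 192, σ(106) = 162, σ(107) = 108, σ(108) = 280, σ(109) = 110, σ(110) = 216, σ(111) = 152, σ(112) = 248, σ(113) = 114, σ(114) = 240, σ(115) = 144, σ(116) = 210, σ(117) = 182, σ(118) = 180, σ(119) = 144, σ(120) = 360, σ(121) = 133, σ(122) = 186, σ(123) = 168, σ(124) = 224, σ(125) = 156, σ(126) = 312, σ(127) = 128, σ(128) = 255, σ(129) = 176, σ(130) = 252, σ(131) = 132, σ(132) = 336, σ(133) = 160, σ(134) = 204, σ(135) = 240, σ(136) = 270, σ(137) = 138, σ(138) = 288. Summing all 138 values: 15731. (Average order: Σ_{n ≤ x} σ(n) ~ (π²/12) x². For x = 138, (π²/12)·138² ≈ 15663.06.)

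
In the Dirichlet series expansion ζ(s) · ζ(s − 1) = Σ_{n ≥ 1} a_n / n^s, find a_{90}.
σ(90) = 234

In the product (Σ m^0/m^s)(Σ k / k^s) = Σ (Σ_{d | n} d) / n^s, the coefficient of 1/n^s is σ(n) = Σ_{d | n} d. For n = 90, divisors are [1, 2, 3, 5, 6, 9, 10, 15, 18, 30, 45, 90]; summing: σ(90) = 234.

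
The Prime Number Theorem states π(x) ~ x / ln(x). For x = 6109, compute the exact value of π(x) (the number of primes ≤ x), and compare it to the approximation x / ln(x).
π(6109) = 796;  x/ln(x) ≈ 700.77;  relative error ≈ 11.96%.

Directly count primes up to 6109: π(6109) = 796. The PNT approximation gives 6109/ln(6109) ≈ 6109/8.71752 ≈ 700.77. Relative error (π(x) − x/ln(x)) / π(x) ≈ 11.96%; the approximation is known to undercount slightly (Li(x) is a better estimate).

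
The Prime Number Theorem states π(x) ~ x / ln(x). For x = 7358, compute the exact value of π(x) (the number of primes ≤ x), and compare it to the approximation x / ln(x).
π(7358) = 937;  x/ln(x) ≈ 826.41;  relative error ≈ 11.80%.

Directly count primes up to 7358: π(7358) = 937. The PNT approximation gives 7358/ln(7358) ≈ 7358/8.90354 ≈ 826.41. Relative error (π(x) − x/ln(x)) / π(x) ≈ 11.80%; the approximation is known to undercount slightly (Li(x) is a better estimate).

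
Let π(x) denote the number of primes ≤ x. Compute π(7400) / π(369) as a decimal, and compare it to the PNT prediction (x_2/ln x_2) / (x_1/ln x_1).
π(7400)/π(369) = 939/73 ≈ 12.8630;  PNT prediction ≈ 13.3049.

π(369) = 73 and π(7400) = 939, so π(7400)/π(369) ≈ 12.8630. The PNT-predicted ratio is (7400/ln(7400)) / (369/ln(369)) ≈ 13.3049. The two agree to within a few percent, as expected.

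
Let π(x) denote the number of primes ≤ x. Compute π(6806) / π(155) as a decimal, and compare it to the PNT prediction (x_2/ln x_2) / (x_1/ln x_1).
π(6806)/π(155) = 876/36 ≈ 24.3333;  PNT prediction ≈ 25.0925.

π(155) = 36 and π(6806) = 876, so π(6806)/π(155) ≈ 24.3333. The PNT-predicted ratio is (6806/ln(6806)) / (155/ln(155)) ≈ 25.0925. The two agree to within a few percent, as expected.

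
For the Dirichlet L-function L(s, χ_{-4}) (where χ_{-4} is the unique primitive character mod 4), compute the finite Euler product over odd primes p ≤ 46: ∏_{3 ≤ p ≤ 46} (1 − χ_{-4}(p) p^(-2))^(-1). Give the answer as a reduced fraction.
∏ = 11477831542914938630143/12524769798782976000000

The odd primes p ≤ 46 are [3, 5, 7, 11, 13, 17, 19, 23, 29, 31, 37, 41, 43]. For each, χ(p) = 1 if p ≡ 1 mod 4, χ(p) = −1 if p ≡ 3 mod 4. Taking (1 − χ(p)/p^2)^(-1) = p^2/(p^2 − χ(p)): (1 − (-1)/3^2)^(-1) · (1 − (1)/5^2)^(-1) · (1 − (-1)/7^2)^(-1) · (1 − (-1)/11^2)^(-1) · (1 − (1)/13^2)^(-1) · (1 − (1)/17^2)^(-1) · (1 − (-1)/19^2)^(-1) · (1 − (-1)/23^2)^(-1) · (1 − (1)/29^2)^(-1) · (1 − (-1)/31^2)^(-1) · (1 − (1)/37^2)^(-1) · (1 − (1)/41^2)^(-1) · (1 − (-1)/43^2)^(-1) = 11477831542914938630143/12524769798782976000000.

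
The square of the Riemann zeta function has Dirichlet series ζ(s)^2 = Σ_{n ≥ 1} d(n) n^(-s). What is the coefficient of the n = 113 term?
d(113) = 2

ζ(s)^2 = (Σ 1/m^s)(Σ 1/k^s). The coefficient of 1/n^s in the product is the number of ordered pairs (m, k) with mk = n, which equals d(n). For n = 113, divisors are [1, 113], so d(113) = 2.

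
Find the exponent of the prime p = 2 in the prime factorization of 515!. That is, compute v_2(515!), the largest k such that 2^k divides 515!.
v_2(515!) = 512

Legendre's formula: v_p(n!) = Σ_{k ≥ 1} ⌊n / p^k⌋. For p = 2, n = 515, the terms are:
  ⌊515/2^1⌋ = ⌊515/2⌋ = 257
  ⌊515/2^2⌋ = ⌊515/4⌋ = 128
  ⌊515/2^3⌋ = ⌊515/8⌋ = 64
  ⌊515/2^4⌋ = ⌊515/16⌋ = 32
  ⌊515/2^5⌋ = ⌊515/32⌋ = 16
  ⌊515/2^6⌋ = ⌊515/64⌋ = 8
  ⌊515/2^7⌋ = ⌊515/128⌋ = 4
  ⌊515/2^8⌋ = ⌊515/256⌋ = 2
  ⌊515/2^9⌋ = ⌊515/512⌋ = 1
(the next term ⌊515/2^10⌋ = 0, terminating the sum). Summing: v_2(515!) = 257 + 128 + 64 + 32 + 16 + 8 + 4 + 2 + 1 = 512.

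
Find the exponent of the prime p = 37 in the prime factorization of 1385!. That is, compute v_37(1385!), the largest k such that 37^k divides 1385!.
v_37(1385!) = 38

Legendre's formula: v_p(n!) = Σ_{k ≥ 1} ⌊n / p^k⌋. For p = 37, n = 1385, the terms are:
  ⌊1385/37^1⌋ = ⌊1385/37⌋ = 37
  ⌊1385/37^2⌋ = ⌊1385/1369⌋ = 1
(the next term ⌊1385/37^3⌋ = 0, terminating the sum). Summing: v_37(1385!) = 37 + 1 = 38.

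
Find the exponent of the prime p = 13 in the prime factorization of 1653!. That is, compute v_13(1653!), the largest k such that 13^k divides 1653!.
v_13(1653!) = 136

Legendre's formula: v_p(n!) = Σ_{k ≥ 1} ⌊n / p^k⌋. For p = 13, n = 1653, the terms are:
  ⌊1653/13^1⌋ = ⌊1653/13⌋ = 127
  ⌊1653/13^2⌋ = ⌊1653/169⌋ = 9
(the next term ⌊1653/13^3⌋ = 0, terminating the sum). Summing: v_13(1653!) = 127 + 9 = 136.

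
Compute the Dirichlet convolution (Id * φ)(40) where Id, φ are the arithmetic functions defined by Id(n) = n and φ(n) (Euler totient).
(Id * φ)(40) = 180

Divisors of 40: [1, 2, 4, 5, 8, 10, 20, 40]. For each d | 40:
  d = 1: Id(1) · φ(40/1) = 1 · 16 = 16
  d = 2: Id(2) · φ(40/2) = 2 · 8 = 16
  d = 4: Id(4) · φ(40/4) = 4 · 4 = 16
  d = 5: Id(5) · φ(40/5) = 5 · 4 = 20
  d = 8: Id(8) · φ(40/8) = 8 · 4 = 32
  d = 10: Id(10) · φ(40/10) = 10 · 2 = 20
  d = 20: Id(20) · φ(40/20) = 20 · 1 = 20
  d = 40: Id(40) · φ(40/40) = 40 · 1 = 40
Summing: (Id * φ)(40) = 16 + 16 + 16 + 20 + 32 + 20 + 20 + 40 = 180.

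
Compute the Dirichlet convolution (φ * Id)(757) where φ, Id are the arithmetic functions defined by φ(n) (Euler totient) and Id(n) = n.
(φ * Id)(757) = 1513

Divisors of 757: [1, 757]. For each d | 757:
  d = 1: φ(1) · Id(757/1) = 1 · 757 = 757
  d = 757: φ(757) · Id(757/757) = 756 · 1 = 756
Summing: (φ * Id)(757) = 757 + 756 = 1513.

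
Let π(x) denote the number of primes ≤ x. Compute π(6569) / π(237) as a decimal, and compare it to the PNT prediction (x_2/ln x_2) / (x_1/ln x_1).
π(6569)/π(237) = 849/51 ≈ 16.6471;  PNT prediction ≈ 17.2421.

π(237) = 51 and π(6569) = 849, so π(6569)/π(237) ≈ 16.6471. The PNT-predicted ratio is (6569/ln(6569)) / (237/ln(237)) ≈ 17.2421. The two agree to within a few percent, as expected.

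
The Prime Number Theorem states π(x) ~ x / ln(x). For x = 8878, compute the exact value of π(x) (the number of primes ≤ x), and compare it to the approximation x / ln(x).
π(8878) = 1106;  x/ln(x) ≈ 976.53;  relative error ≈ 11.71%.

Directly count primes up to 8878: π(8878) = 1106. The PNT approximation gives 8878/ln(8878) ≈ 8878/9.09133 ≈ 976.53. Relative error (π(x) − x/ln(x)) / π(x) ≈ 11.71%; the approximation is known to undercount slightly (Li(x) is a better estimate).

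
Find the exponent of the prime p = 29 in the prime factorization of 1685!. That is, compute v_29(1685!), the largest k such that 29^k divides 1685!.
v_29(1685!) = 60

Legendre's formula: v_p(n!) = Σ_{k ≥ 1} ⌊n / p^k⌋. For p = 29, n = 1685, the terms are:
  ⌊1685/29^1⌋ = ⌊1685/29⌋ = 58
  ⌊1685/29^2⌋ = ⌊1685/841⌋ = 2
(the next term ⌊1685/29^3⌋ = 0, terminating the sum). Summing: v_29(1685!) = 58 + 2 = 60.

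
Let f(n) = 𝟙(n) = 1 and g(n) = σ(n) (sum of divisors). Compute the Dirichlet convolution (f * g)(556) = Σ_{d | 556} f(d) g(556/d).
(𝟙 * σ)(556) = 1551

Divisors of 556: [1, 2, 4, 139, 278, 556]. For each d | 556:
  d = 1: 𝟙(1) · σ(556/1) = 1 · 980 = 980
  d = 2: 𝟙(2) · σ(556/2) = 1 · 420 = 420
  d = 4: 𝟙(4) · σ(556/4) = 1 · 140 = 140
  d = 139: 𝟙(139) · σ(556/139) = 1 · 7 = 7
  d = 278: 𝟙(278) · σ(556/278) = 1 · 3 = 3
  d = 556: 𝟙(556) · σ(556/556) = 1 · 1 = 1
Summing: (𝟙 * σ)(556) = 980 + 420 + 140 + 7 + 3 + 1 = 1551.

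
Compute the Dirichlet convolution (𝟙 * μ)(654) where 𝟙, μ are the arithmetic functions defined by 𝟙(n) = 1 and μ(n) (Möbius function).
(𝟙 * μ)(654) = 0

Divisors of 654: [1, 2, 3, 6, 109, 218, 327, 654]. For each d | 654:
  d = 1: 𝟙(1) · μ(654/1) = 1 · -1 = -1
  d = 2: 𝟙(2) · μ(654/2) = 1 · 1 = 1
  d = 3: 𝟙(3) · μ(654/3) = 1 · 1 = 1
  d = 6: 𝟙(6) · μ(654/6) = 1 · -1 = -1
  d = 109: 𝟙(109) · μ(654/109) = 1 · 1 = 1
  d = 218: 𝟙(218) · μ(654/218) = 1 · -1 = -1
  d = 327: 𝟙(327) · μ(654/327) = 1 · -1 = -1
  d = 654: 𝟙(654) · μ(654/654) = 1 · 1 = 1
Summing: (𝟙 * μ)(654) = -1 + 1 + 1 + -1 + 1 + -1 + -1 + 1 = 0.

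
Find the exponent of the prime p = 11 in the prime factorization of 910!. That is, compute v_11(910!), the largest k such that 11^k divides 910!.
v_11(910!) = 89

Legendre's formula: v_p(n!) = Σ_{k ≥ 1} ⌊n / p^k⌋. For p = 11, n = 910, the terms are:
  ⌊910/11^1⌋ = ⌊910/11⌋ = 82
  ⌊910/11^2⌋ = ⌊910/121⌋ = 7
(the next term ⌊910/11^3⌋ = 0, terminating the sum). Summing: v_11(910!) = 82 + 7 = 89.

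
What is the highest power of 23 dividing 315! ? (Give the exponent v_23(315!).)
v_23(315!) = 13

Legendre's formula: v_p(n!) = Σ_{k ≥ 1} ⌊n / p^k⌋. For p = 23, n = 315, the terms are:
  ⌊315/23^1⌋ = ⌊315/23⌋ = 13
(the next term ⌊315/23^2⌋ = 0, terminating the sum). Summing: v_23(315!) = 13 = 13.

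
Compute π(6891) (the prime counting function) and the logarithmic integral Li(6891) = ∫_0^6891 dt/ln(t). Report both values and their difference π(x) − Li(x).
π(6891) = 886;  Li(6891) ≈ 902.01;  π(x) − Li(x) ≈ -16.01.

Direct count of primes ≤ 6891 gives π(6891) = 886. Numerical evaluation of the logarithmic integral gives Li(6891) ≈ 902.01. The difference π(x) − Li(x) ≈ -16.01 is typically negative for small/moderate x (Li(x) overestimates), though Littlewood's theorem shows this sign changes infinitely often.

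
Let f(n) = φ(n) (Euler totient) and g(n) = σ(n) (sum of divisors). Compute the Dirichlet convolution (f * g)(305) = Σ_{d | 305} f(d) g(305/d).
(φ * σ)(305) = 1220

Divisors of 305: [1, 5, 61, 305]. For each d | 305:
  d = 1: φ(1) · σ(305/1) = 1 · 372 = 372
  d = 5: φ(5) · σ(305/5) = 4 · 62 = 248
  d = 61: φ(61) · σ(305/61) = 60 · 6 = 360
  d = 305: φ(305) · σ(305/305) = 240 · 1 = 240
Summing: (φ * σ)(305) = 372 + 248 + 360 + 240 = 1220.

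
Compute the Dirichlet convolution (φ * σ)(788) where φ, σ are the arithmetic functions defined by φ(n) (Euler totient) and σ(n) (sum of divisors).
(φ * σ)(788) = 4728

Divisors of 788: [1, 2, 4, 197, 394, 788]. For each d | 788:
  d = 1: φ(1) · σ(788/1) = 1 · 1386 = 1386
  d = 2: φ(2) · σ(788/2) = 1 · 594 = 594
  d = 4: φ(4) · σ(788/4) = 2 · 198 = 396
  d = 197: φ(197) · σ(788/197) = 196 · 7 = 1372
  d = 394: φ(394) · σ(788/394) = 196 · 3 = 588
  d = 788: φ(788) · σ(788/788) = 392 · 1 = 392
Summing: (φ * σ)(788) = 1386 + 594 + 396 + 1372 + 588 + 392 = 4728.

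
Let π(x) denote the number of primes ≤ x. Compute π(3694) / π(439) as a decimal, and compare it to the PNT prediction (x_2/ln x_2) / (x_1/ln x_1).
π(3694)/π(439) = 515/85 ≈ 6.0588;  PNT prediction ≈ 6.2327.

π(439) = 85 and π(3694) = 515, so π(3694)/π(439) ≈ 6.0588. The PNT-predicted ratio is (3694/ln(3694)) / (439/ln(439)) ≈ 6.2327. The two agree to within a few percent, as expected.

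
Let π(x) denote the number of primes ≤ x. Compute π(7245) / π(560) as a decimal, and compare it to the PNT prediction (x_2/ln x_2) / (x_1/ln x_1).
π(7245)/π(560) = 926/102 ≈ 9.0784;  PNT prediction ≈ 9.2110.

π(560) = 102 and π(7245) = 926, so π(7245)/π(560) ≈ 9.0784. The PNT-predicted ratio is (7245/ln(7245)) / (560/ln(560)) ≈ 9.2110. The two agree to within a few percent, as expected.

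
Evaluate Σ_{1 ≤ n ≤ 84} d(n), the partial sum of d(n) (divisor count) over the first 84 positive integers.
Σ_{n ≤ 84} d(n) = 391

Compute d(n) for each 1 ≤ n ≤ 84: d(1) = 1, d(2) = 2, d(3) = 2, d(4) = 3, d(5) = 2, d(6) = 4, d(7) = 2, d(8) = 4, d(9) = 3, d(10) = 4, d(11) = 2, d(12) = 6, d(13) = 2, d(14) = 4, d(15) = 4, d(16) = 5, d(17) = 2, d(18) = 6, d(19) = 2, d(20) = 6, d(21) = 4, d(22) = 4, d(23) = 2, d(24) = 8, d(25) = 3, d(26) = 4, d(27) = 4, d(28) = 6, d(29) = 2, d(30) = 8, d(31) = 2, d(32) = 6, d(33) = 4, d(34) = 4, d(35) = 4, d(36) = 9, d(37) = 2, d(38) = 4, d(39) = 4, d(40) = 8, d(41) = 2, d(42) = 8, d(43) = 2, d(44) = 6, d(45) = 6, d(46) = 4, d(47) = 2, d(48) = 10, d(49) = 3, d(50) = 6, d(51) = 4, d(52) = 6, d(53) = 2, d(54) = 8, d(55) = 4, d(56) = 8, d(57) = 4, d(58) = 4, d(59) = 2, d(60) = 12, d(61) = 2, d(62) = 4, d(63) = 6, d(64) = 7, d(65) = 4, d(66) = 8, d(67) = 2, d(68) = 6, d(69) = 4, d(70) = 8, d(71) = 2, d(72) = 12, d(73) = 2, d(74) = 4, d(75) = 6, d(76) = 6, d(77) = 4, d(78) = 8, d(79) = 2, d(80) = 10, d(81) = 5, d(82) = 4, d(83) = 2, d(84) = 12. Summing all 84 values: 391. (Dirichlet's divisor formula: Σ_{n ≤ x} d(n) = x ln(x) + (2γ − 1) x + O(√x). For x = 84, the asymptotic estimate is ≈ 385.16.)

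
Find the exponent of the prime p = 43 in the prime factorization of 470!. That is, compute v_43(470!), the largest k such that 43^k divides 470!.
v_43(470!) = 10

Legendre's formula: v_p(n!) = Σ_{k ≥ 1} ⌊n / p^k⌋. For p = 43, n = 470, the terms are:
  ⌊470/43^1⌋ = ⌊470/43⌋ = 10
(the next term ⌊470/43^2⌋ = 0, terminating the sum). Summing: v_43(470!) = 10 = 10.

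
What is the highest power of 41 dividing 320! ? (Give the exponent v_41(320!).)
v_41(320!) = 7

Legendre's formula: v_p(n!) = Σ_{k ≥ 1} ⌊n / p^k⌋. For p = 41, n = 320, the terms are:
  ⌊320/41^1⌋ = ⌊320/41⌋ = 7
(the next term ⌊320/41^2⌋ = 0, terminating the sum). Summing: v_41(320!) = 7 = 7.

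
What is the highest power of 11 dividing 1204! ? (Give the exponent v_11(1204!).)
v_11(1204!) = 118

Legendre's formula: v_p(n!) = Σ_{k ≥ 1} ⌊n / p^k⌋. For p = 11, n = 1204, the terms are:
  ⌊1204/11^1⌋ = ⌊1204/11⌋ = 109
  ⌊1204/11^2⌋ = ⌊1204/121⌋ = 9
(the next term ⌊1204/11^3⌋ = 0, terminating the sum). Summing: v_11(1204!) = 109 + 9 = 118.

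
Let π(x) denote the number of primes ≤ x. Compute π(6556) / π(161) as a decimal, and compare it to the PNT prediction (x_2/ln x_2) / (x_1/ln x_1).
π(6556)/π(161) = 847/37 ≈ 22.8919;  PNT prediction ≈ 23.5451.

π(161) = 37 and π(6556) = 847, so π(6556)/π(161) ≈ 22.8919. The PNT-predicted ratio is (6556/ln(6556)) / (161/ln(161)) ≈ 23.5451. The two agree to within a few percent, as expected.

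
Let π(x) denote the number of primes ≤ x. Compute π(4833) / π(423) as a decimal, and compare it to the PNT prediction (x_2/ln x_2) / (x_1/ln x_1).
π(4833)/π(423) = 650/82 ≈ 7.9268;  PNT prediction ≈ 8.1448.

π(423) = 82 and π(4833) = 650, so π(4833)/π(423) ≈ 7.9268. The PNT-predicted ratio is (4833/ln(4833)) / (423/ln(423)) ≈ 8.1448. The two agree to within a few percent, as expected.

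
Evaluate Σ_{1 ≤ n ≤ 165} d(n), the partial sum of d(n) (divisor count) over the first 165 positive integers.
Σ_{n ≤ 165} d(n) = 872

Compute d(n) for each 1 ≤ n ≤ 165: d(1) = 1, d(2) = 2, d(3) = 2, d(4) = 3, d(5) = 2, d(6) = 4, d(7) = 2, d(8) = 4, d(9) = 3, d(10) = 4, d(11) = 2, d(12) = 6, d(13) = 2, d(14) = 4, d(15) = 4, d(16) = 5, d(17) = 2, d(18) = 6, d(19) = 2, d(20) = 6, d(21) = 4, d(22) = 4, d(23) = 2, d(24) = 8, d(25) = 3, d(26) = 4, d(27) = 4, d(28) = 6, d(29) = 2, d(30) = 8, d(31) = 2, d(32) = 6, d(33) = 4, d(34) = 4, d(35) = 4, d(36) = 9, d(37) = 2, d(38) = 4, d(39) = 4, d(40) = 8, d(41) = 2, d(42) = 8, d(43) = 2, d(44) = 6, d(45) = 6, d(46) = 4, d(47) = 2, d(48) = 10, d(49) = 3, d(50) = 6, d(51) = 4, d(52) = 6, d(53) = 2, d(54) = 8, d(55) = 4, d(56) = 8, d(57) = 4, d(58) = 4, d(59) = 2, d(60) = 12, d(61) = 2, d(62) = 4, d(63) = 6, d(64) = 7, d(65) = 4, d(66) = 8, d(67) = 2, d(68) = 6, d(69) = 4, d(70) = 8, d(71) = 2, d(72) = 12, d(73) = 2, d(74) = 4, d(75) = 6, d(76) = 6, d(77) = 4, d(78) = 8, d(79) = 2, d(80) = 10, d(81) = 5, d(82) = 4, d(83) = 2, d(84) = 12, d(85) = 4, d(86) = 4, d(87) = 4, d(88) = 8, d(89) = 2, d(90) = 12, d(91) = 4, d(92) = 6, d(93) = 4, d(94) = 4, d(95) = 4, d(96) = 12, d(97) = 2, d(98) = 6, d(99) = 6, d(100) = 9, d(101) = 2, d(102) = 8, d(103) = 2, d(104) = 8, d(105) = 8, d(106) = 4, d(107) = 2, d(108) = 12, d(109) = 2, d(110) = 8, d(111) = 4, d(112) = 10, d(113) = 2, d(114) = 8, d(115) = 4, d(116) = 6, d(117) = 6, d(118) = 4, d(119) = 4, d(120) = 16, d(121) = 3, d(122) = 4, d(123) = 4, d(124) = 6, d(125) = 4, d(126) = 12, d(127) = 2, d(128) = 8, d(129) = 4, d(130) = 8, d(131) = 2, d(132) = 12, d(133) = 4, d(134) = 4, d(135) = 8, d(136) = 8, d(137) = 2, d(138) = 8, d(139) = 2, d(140) = 12, d(141) = 4, d(142) = 4, d(143) = 4, d(144) = 15, d(145) = 4, d(146) = 4, d(147) = 6, d(148) = 6, d(149) = 2, d(150) = 12, d(151) = 2, d(152) = 8, d(153) = 6, d(154) = 8, d(155) = 4, d(156) = 12, d(157) = 2, d(158) = 4, d(159) = 4, d(160) = 12, d(161) = 4, d(162) = 10, d(163) = 2, d(164) = 6, d(165) = 8. Summing all 165 values: 872. (Dirichlet's divisor formula: Σ_{n ≤ x} d(n) = x ln(x) + (2γ − 1) x + O(√x). For x = 165, the asymptotic estimate is ≈ 867.96.)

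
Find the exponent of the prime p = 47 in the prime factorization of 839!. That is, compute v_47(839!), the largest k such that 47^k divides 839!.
v_47(839!) = 17

Legendre's formula: v_p(n!) = Σ_{k ≥ 1} ⌊n / p^k⌋. For p = 47, n = 839, the terms are:
  ⌊839/47^1⌋ = ⌊839/47⌋ = 17
(the next term ⌊839/47^2⌋ = 0, terminating the sum). Summing: v_47(839!) = 17 = 17.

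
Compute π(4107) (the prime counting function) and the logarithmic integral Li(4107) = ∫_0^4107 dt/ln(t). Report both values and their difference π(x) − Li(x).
π(4107) = 565;  Li(4107) ≈ 578.24;  π(x) − Li(x) ≈ -13.24.

Direct count of primes ≤ 4107 gives π(4107) = 565. Numerical evaluation of the logarithmic integral gives Li(4107) ≈ 578.24. The difference π(x) − Li(x) ≈ -13.24 is typically negative for small/moderate x (Li(x) overestimates), though Littlewood's theorem shows this sign changes infinitely often.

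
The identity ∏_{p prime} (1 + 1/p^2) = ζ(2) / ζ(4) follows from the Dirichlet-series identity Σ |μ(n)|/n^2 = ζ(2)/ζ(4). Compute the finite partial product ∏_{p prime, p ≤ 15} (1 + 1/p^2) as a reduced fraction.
∏ = 1037000/693693

The primes p ≤ 15 are [2, 3, 5, 7, 11, 13]. For each, (1 + 1/p^2) = (p^2 + 1)/p^2. Multiplying these fractions over p ∈ [2, 3, 5, 7, 11, 13] gives 1037000/693693. (In the limit P → ∞ this tends to ζ(2)/ζ(4).)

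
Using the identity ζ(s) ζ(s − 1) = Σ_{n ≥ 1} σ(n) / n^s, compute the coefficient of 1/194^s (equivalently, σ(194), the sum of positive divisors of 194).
σ(194) = 294

In the product (Σ m^0/m^s)(Σ k / k^s) = Σ (Σ_{d | n} d) / n^s, the coefficient of 1/n^s is σ(n) = Σ_{d | n} d. For n = 194, divisors are [1, 2, 97, 194]; summing: σ(194) = 294.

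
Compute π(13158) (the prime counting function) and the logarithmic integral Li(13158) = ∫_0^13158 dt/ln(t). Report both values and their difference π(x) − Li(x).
π(13158) = 1564;  Li(13158) ≈ 1583.78;  π(x) − Li(x) ≈ -19.78.

Direct count of primes ≤ 13158 gives π(13158) = 1564. Numerical evaluation of the logarithmic integral gives Li(13158) ≈ 1583.78. The difference π(x) − Li(x) ≈ -19.78 is typically negative for small/moderate x (Li(x) overestimates), though Littlewood's theorem shows this sign changes infinitely often.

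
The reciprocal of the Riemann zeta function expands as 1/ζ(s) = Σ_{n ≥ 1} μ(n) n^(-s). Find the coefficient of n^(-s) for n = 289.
μ(289) = 0

Factor n = 289 = 17^2. μ(n) = 0 if any exponent ≥ 2 (not squarefree); otherwise μ(n) = (−1)^{ω(n)} where ω(n) is the number of distinct prime factors. Applying: μ(289) = 0.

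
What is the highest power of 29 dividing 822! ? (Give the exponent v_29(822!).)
v_29(822!) = 28

Legendre's formula: v_p(n!) = Σ_{k ≥ 1} ⌊n / p^k⌋. For p = 29, n = 822, the terms are:
  ⌊822/29^1⌋ = ⌊822/29⌋ = 28
(the next term ⌊822/29^2⌋ = 0, terminating the sum). Summing: v_29(822!) = 28 = 28.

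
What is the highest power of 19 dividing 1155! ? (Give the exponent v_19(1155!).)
v_19(1155!) = 63

Legendre's formula: v_p(n!) = Σ_{k ≥ 1} ⌊n / p^k⌋. For p = 19, n = 1155, the terms are:
  ⌊1155/19^1⌋ = ⌊1155/19⌋ = 60
  ⌊1155/19^2⌋ = ⌊1155/361⌋ = 3
(the next term ⌊1155/19^3⌋ = 0, terminating the sum). Summing: v_19(1155!) = 60 + 3 = 63.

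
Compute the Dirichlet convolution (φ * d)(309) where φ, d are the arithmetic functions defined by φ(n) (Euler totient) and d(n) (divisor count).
(φ * d)(309) = 416

Divisors of 309: [1, 3, 103, 309]. For each d | 309:
  d = 1: φ(1) · d(309/1) = 1 · 4 = 4
  d = 3: φ(3) · d(309/3) = 2 · 2 = 4
  d = 103: φ(103) · d(309/103) = 102 · 2 = 204
  d = 309: φ(309) · d(309/309) = 204 · 1 = 204
Summing: (φ * d)(309) = 4 + 4 + 204 + 204 = 416.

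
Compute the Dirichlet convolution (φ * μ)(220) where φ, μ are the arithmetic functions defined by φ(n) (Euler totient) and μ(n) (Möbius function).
(φ * μ)(220) = 27

Divisors of 220: [1, 2, 4, 5, 10, 11, 20, 22, 44, 55, 110, 220]. For each d | 220:
  d = 1: φ(1) · μ(220/1) = 1 · 0 = 0
  d = 2: φ(2) · μ(220/2) = 1 · -1 = -1
  d = 4: φ(4) · μ(220/4) = 2 · 1 = 2
  d = 5: φ(5) · μ(220/5) = 4 · 0 = 0
  d = 10: φ(10) · μ(220/10) = 4 · 1 = 4
  d = 11: φ(11) · μ(220/11) = 10 · 0 = 0
  d = 20: φ(20) · μ(220/20) = 8 · -1 = -8
  d = 22: φ(22) · μ(220/22) = 10 · 1 = 10
  d = 44: φ(44) · μ(220/44) = 20 · -1 = -20
  d = 55: φ(55) · μ(220/55) = 40 · 0 = 0
  d = 110: φ(110) · μ(220/110) = 40 · -1 = -40
  d = 220: φ(220) · μ(220/220) = 80 · 1 = 80
Summing: (φ * μ)(220) = 0 + -1 + 2 + 0 + 4 + 0 + -8 + 10 + -20 + 0 + -40 + 80 = 27.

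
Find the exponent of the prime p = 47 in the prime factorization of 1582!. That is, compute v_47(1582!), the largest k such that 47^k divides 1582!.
v_47(1582!) = 33

Legendre's formula: v_p(n!) = Σ_{k ≥ 1} ⌊n / p^k⌋. For p = 47, n = 1582, the terms are:
  ⌊1582/47^1⌋ = ⌊1582/47⌋ = 33
(the next term ⌊1582/47^2⌋ = 0, terminating the sum). Summing: v_47(1582!) = 33 = 33.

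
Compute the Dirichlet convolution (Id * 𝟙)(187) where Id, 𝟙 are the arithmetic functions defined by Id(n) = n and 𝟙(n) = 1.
(Id * 𝟙)(187) = 216

Divisors of 187: [1, 11, 17, 187]. For each d | 187:
  d = 1: Id(1) · 𝟙(187/1) = 1 · 1 = 1
  d = 11: Id(11) · 𝟙(187/11) = 11 · 1 = 11
  d = 17: Id(17) · 𝟙(187/17) = 17 · 1 = 17
  d = 187: Id(187) · 𝟙(187/187) = 187 · 1 = 187
Summing: (Id * 𝟙)(187) = 1 + 11 + 17 + 187 = 216.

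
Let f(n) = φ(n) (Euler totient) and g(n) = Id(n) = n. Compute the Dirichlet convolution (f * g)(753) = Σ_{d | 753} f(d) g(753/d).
(φ * Id)(753) = 2505

Divisors of 753: [1, 3, 251, 753]. For each d | 753:
  d = 1: φ(1) · Id(753/1) = 1 · 753 = 753
  d = 3: φ(3) · Id(753/3) = 2 · 251 = 502
  d = 251: φ(251) · Id(753/251) = 250 · 3 = 750
  d = 753: φ(753) · Id(753/753) = 500 · 1 = 500
Summing: (φ * Id)(753) = 753 + 502 + 750 + 500 = 2505.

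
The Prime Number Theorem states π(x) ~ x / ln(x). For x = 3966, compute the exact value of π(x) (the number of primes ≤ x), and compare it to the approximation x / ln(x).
π(3966) = 548;  x/ln(x) ≈ 478.67;  relative error ≈ 12.65%.

Directly count primes up to 3966: π(3966) = 548. The PNT approximation gives 3966/ln(3966) ≈ 3966/8.28551 ≈ 478.67. Relative error (π(x) − x/ln(x)) / π(x) ≈ 12.65%; the approximation is known to undercount slightly (Li(x) is a better estimate).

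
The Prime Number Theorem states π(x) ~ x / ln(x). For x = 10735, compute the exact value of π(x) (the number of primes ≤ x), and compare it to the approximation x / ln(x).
π(10735) = 1309;  x/ln(x) ≈ 1156.63;  relative error ≈ 11.64%.

Directly count primes up to 10735: π(10735) = 1309. The PNT approximation gives 10735/ln(10735) ≈ 10735/9.28126 ≈ 1156.63. Relative error (π(x) − x/ln(x)) / π(x) ≈ 11.64%; the approximation is known to undercount slightly (Li(x) is a better estimate).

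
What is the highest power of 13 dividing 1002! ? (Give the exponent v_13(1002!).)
v_13(1002!) = 82

Legendre's formula: v_p(n!) = Σ_{k ≥ 1} ⌊n / p^k⌋. For p = 13, n = 1002, the terms are:
  ⌊1002/13^1⌋ = ⌊1002/13⌋ = 77
  ⌊1002/13^2⌋ = ⌊1002/169⌋ = 5
(the next term ⌊1002/13^3⌋ = 0, terminating the sum). Summing: v_13(1002!) = 77 + 5 = 82.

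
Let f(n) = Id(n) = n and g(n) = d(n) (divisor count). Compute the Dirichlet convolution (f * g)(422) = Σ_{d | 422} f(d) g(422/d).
(Id * d)(422) = 852

Divisors of 422: [1, 2, 211, 422]. For each d | 422:
  d = 1: Id(1) · d(422/1) = 1 · 4 = 4
  d = 2: Id(2) · d(422/2) = 2 · 2 = 4
  d = 211: Id(211) · d(422/211) = 211 · 2 = 422
  d = 422: Id(422) · d(422/422) = 422 · 1 = 422
Summing: (Id * d)(422) = 4 + 4 + 422 + 422 = 852.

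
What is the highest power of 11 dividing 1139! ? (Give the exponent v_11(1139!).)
v_11(1139!) = 112

Legendre's formula: v_p(n!) = Σ_{k ≥ 1} ⌊n / p^k⌋. For p = 11, n = 1139, the terms are:
  ⌊1139/11^1⌋ = ⌊1139/11⌋ = 103
  ⌊1139/11^2⌋ = ⌊1139/121⌋ = 9
(the next term ⌊1139/11^3⌋ = 0, terminating the sum). Summing: v_11(1139!) = 103 + 9 = 112.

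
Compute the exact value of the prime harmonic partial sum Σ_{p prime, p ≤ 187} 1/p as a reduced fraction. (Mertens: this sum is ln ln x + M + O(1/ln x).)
Σ 1/p = 10408867916382550633331528920459565913027063402071390584941986323453055203/5397346292805549782720214077673687806275517530364350655459511599582614290

π(187) = 42, so the primes ≤ 187 are [2, 3, 5, 7, 11, 13, 17, 19, 23, 29, 31, 37, 41, 43, 47, 53, 59, 61, 67, 71, 73, 79, 83, 89, 97, 101, 103, 107, 109, 113, 127, 131, 137, 139, 149, 151, 157, 163, 167, 173, 179, 181]. Summing 1/p over these primes: 10408867916382550633331528920459565913027063402071390584941986323453055203/5397346292805549782720214077673687806275517530364350655459511599582614290 ≈ 1.9285. Mertens estimate ln ln(187) + 0.2615 ≈ 1.9161.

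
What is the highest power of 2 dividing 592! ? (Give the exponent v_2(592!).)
v_2(592!) = 589

Legendre's formula: v_p(n!) = Σ_{k ≥ 1} ⌊n / p^k⌋. For p = 2, n = 592, the terms are:
  ⌊592/2^1⌋ = ⌊592/2⌋ = 296
  ⌊592/2^2⌋ = ⌊592/4⌋ = 148
  ⌊592/2^3⌋ = ⌊592/8⌋ = 74
  ⌊592/2^4⌋ = ⌊592/16⌋ = 37
  ⌊592/2^5⌋ = ⌊592/32⌋ = 18
  ⌊592/2^6⌋ = ⌊592/64⌋ = 9
  ⌊592/2^7⌋ = ⌊592/128⌋ = 4
  ⌊592/2^8⌋ = ⌊592/256⌋ = 2
  ⌊592/2^9⌋ = ⌊592/512⌋ = 1
(the next term ⌊592/2^10⌋ = 0, terminating the sum). Summing: v_2(592!) = 296 + 148 + 74 + 37 + 18 + 9 + 4 + 2 + 1 = 589.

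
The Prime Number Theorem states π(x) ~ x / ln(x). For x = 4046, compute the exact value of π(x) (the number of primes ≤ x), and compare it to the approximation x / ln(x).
π(4046) = 557;  x/ln(x) ≈ 487.15;  relative error ≈ 12.54%.

Directly count primes up to 4046: π(4046) = 557. The PNT approximation gives 4046/ln(4046) ≈ 4046/8.30548 ≈ 487.15. Relative error (π(x) − x/ln(x)) / π(x) ≈ 12.54%; the approximation is known to undercount slightly (Li(x) is a better estimate).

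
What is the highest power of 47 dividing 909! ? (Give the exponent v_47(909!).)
v_47(909!) = 19

Legendre's formula: v_p(n!) = Σ_{k ≥ 1} ⌊n / p^k⌋. For p = 47, n = 909, the terms are:
  ⌊909/47^1⌋ = ⌊909/47⌋ = 19
(the next term ⌊909/47^2⌋ = 0, terminating the sum). Summing: v_47(909!) = 19 = 19.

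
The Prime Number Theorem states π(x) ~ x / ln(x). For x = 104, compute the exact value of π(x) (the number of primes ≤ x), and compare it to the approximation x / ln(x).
π(104) = 27;  x/ln(x) ≈ 22.39;  relative error ≈ 17.06%.

Directly count primes up to 104: π(104) = 27. The PNT approximation gives 104/ln(104) ≈ 104/4.64439 ≈ 22.39. Relative error (π(x) − x/ln(x)) / π(x) ≈ 17.06%; the approximation is known to undercount slightly (Li(x) is a better estimate).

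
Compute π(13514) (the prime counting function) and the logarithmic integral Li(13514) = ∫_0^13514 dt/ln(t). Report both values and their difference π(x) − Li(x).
π(13514) = 1601;  Li(13514) ≈ 1621.26;  π(x) − Li(x) ≈ -20.26.

Direct count of primes ≤ 13514 gives π(13514) = 1601. Numerical evaluation of the logarithmic integral gives Li(13514) ≈ 1621.26. The difference π(x) − Li(x) ≈ -20.26 is typically negative for small/moderate x (Li(x) overestimates), though Littlewood's theorem shows this sign changes infinitely often.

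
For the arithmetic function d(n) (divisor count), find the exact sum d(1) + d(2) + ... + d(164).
Σ_{n ≤ 164} d(n) = 864

Compute d(n) for each 1 ≤ n ≤ 164: d(1) = 1, d(2) = 2, d(3) = 2, d(4) = 3, d(5) = 2, d(6) = 4, d(7) = 2, d(8) = 4, d(9) = 3, d(10) = 4, d(11) = 2, d(12) = 6, d(13) = 2, d(14) = 4, d(15) = 4, d(16) = 5, d(17) = 2, d(18) = 6, d(19) = 2, d(20) = 6, d(21) = 4, d(22) = 4, d(23) = 2, d(24) = 8, d(25) = 3, d(26) = 4, d(27) = 4, d(28) = 6, d(29) = 2, d(30) = 8, d(31) = 2, d(32) = 6, d(33) = 4, d(34) = 4, d(35) = 4, d(36) = 9, d(37) = 2, d(38) = 4, d(39) = 4, d(40) = 8, d(41) = 2, d(42) = 8, d(43) = 2, d(44) = 6, d(45) = 6, d(46) = 4, d(47) = 2, d(48) = 10, d(49) = 3, d(50) = 6, d(51) = 4, d(52) = 6, d(53) = 2, d(54) = 8, d(55) = 4, d(56) = 8, d(57) = 4, d(58) = 4, d(59) = 2, d(60) = 12, d(61) = 2, d(62) = 4, d(63) = 6, d(64) = 7, d(65) = 4, d(66) = 8, d(67) = 2, d(68) = 6, d(69) = 4, d(70) = 8, d(71) = 2, d(72) = 12, d(73) = 2, d(74) = 4, d(75) = 6, d(76) = 6, d(77) = 4, d(78) = 8, d(79) = 2, d(80) = 10, d(81) = 5, d(82) = 4, d(83) = 2, d(84) = 12, d(85) = 4, d(86) = 4, d(87) = 4, d(88) = 8, d(89) = 2, d(90) = 12, d(91) = 4, d(92) = 6, d(93) = 4, d(94) = 4, d(95) = 4, d(96) = 12, d(97) = 2, d(98) = 6, d(99) = 6, d(100) = 9, d(101) = 2, d(102) = 8, d(103) = 2, d(104) = 8, d(105) = 8, d(106) = 4, d(107) = 2, d(108) = 12, d(109) = 2, d(110) = 8, d(111) = 4, d(112) = 10, d(113) = 2, d(114) = 8, d(115) = 4, d(116) = 6, d(117) = 6, d(118) = 4, d(119) = 4, d(120) = 16, d(121) = 3, d(122) = 4, d(123) = 4, d(124) = 6, d(125) = 4, d(126) = 12, d(127) = 2, d(128) = 8, d(129) = 4, d(130) = 8, d(131) = 2, d(132) = 12, d(133) = 4, d(134) = 4, d(135) = 8, d(136) = 8, d(137) = 2, d(138) = 8, d(139) = 2, d(140) = 12, d(141) = 4, d(142) = 4, d(143) = 4, d(144) = 15, d(145) = 4, d(146) = 4, d(147) = 6, d(148) = 6, d(149) = 2, d(150) = 12, d(151) = 2, d(152) = 8, d(153) = 6, d(154) = 8, d(155) = 4, d(156) = 12, d(157) = 2, d(158) = 4, d(159) = 4, d(160) = 12, d(161) = 4, d(162) = 10, d(163) = 2, d(164) = 6. Summing all 164 values: 864. (Dirichlet's divisor formula: Σ_{n ≤ x} d(n) = x ln(x) + (2γ − 1) x + O(√x). For x = 164, the asymptotic estimate is ≈ 861.70.)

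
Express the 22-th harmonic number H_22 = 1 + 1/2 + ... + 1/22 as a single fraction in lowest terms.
H_22 = 19093197/5173168

Direct summation: H_22 = 1 + 1/2 + ... + 1/22. The least common denominator is lcm(1, ..., 22) = 232792560; over this denominator the numerator is 232792560 + 116396280 + 77597520 + 58198140 + 46558512 + 38798760 + 33256080 + 29099070 + 25865840 + 23279256 + 21162960 + 19399380 + 17907120 + 16628040 + 15519504 + 14549535 + 13693680 + 12932920 + 12252240 + 11639628 + 11085360 + 10581480 = 859193865, so H_22 = 859193865/232792560; reducing by gcd(859193865, 232792560) = 45 gives 19093197/5173168 ≈ 3.69081. (The PNT-adjacent estimate ln(22) + γ ≈ 3.66826 matches within O(1/n).)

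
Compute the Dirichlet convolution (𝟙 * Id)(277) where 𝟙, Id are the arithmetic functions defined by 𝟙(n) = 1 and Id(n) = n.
(𝟙 * Id)(277) = 278

Divisors of 277: [1, 277]. For each d | 277:
  d = 1: 𝟙(1) · Id(277/1) = 1 · 277 = 277
  d = 277: 𝟙(277) · Id(277/277) = 1 · 1 = 1
Summing: (𝟙 * Id)(277) = 277 + 1 = 278.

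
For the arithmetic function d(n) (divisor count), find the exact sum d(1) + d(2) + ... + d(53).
Σ_{n ≤ 53} d(n) = 219

Compute d(n) for each 1 ≤ n ≤ 53: d(1) = 1, d(2) = 2, d(3) = 2, d(4) = 3, d(5) = 2, d(6) = 4, d(7) = 2, d(8) = 4, d(9) = 3, d(10) = 4, d(11) = 2, d(12) = 6, d(13) = 2, d(14) = 4, d(15) = 4, d(16) = 5, d(17) = 2, d(18) = 6, d(19) = 2, d(20) = 6, d(21) = 4, d(22) = 4, d(23) = 2, d(24) = 8, d(25) = 3, d(26) = 4, d(27) = 4, d(28) = 6, d(29) = 2, d(30) = 8, d(31) = 2, d(32) = 6, d(33) = 4, d(34) = 4, d(35) = 4, d(36) = 9, d(37) = 2, d(38) = 4, d(39) = 4, d(40) = 8, d(41) = 2, d(42) = 8, d(43) = 2, d(44) = 6, d(45) = 6, d(46) = 4, d(47) = 2, d(48) = 10, d(49) = 3, d(50) = 6, d(51) = 4, d(52) = 6, d(53) = 2. Summing all 53 values: 219. (Dirichlet's divisor formula: Σ_{n ≤ x} d(n) = x ln(x) + (2γ − 1) x + O(√x). For x = 53, the asymptotic estimate is ≈ 218.61.)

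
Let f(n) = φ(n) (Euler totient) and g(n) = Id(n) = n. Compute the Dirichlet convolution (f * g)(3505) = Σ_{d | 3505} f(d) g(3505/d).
(φ * Id)(3505) = 12609

Divisors of 3505: [1, 5, 701, 3505]. For each d | 3505:
  d = 1: φ(1) · Id(3505/1) = 1 · 3505 = 3505
  d = 5: φ(5) · Id(3505/5) = 4 · 701 = 2804
  d = 701: φ(701) · Id(3505/701) = 700 · 5 = 3500
  d = 3505: φ(3505) · Id(3505/3505) = 2800 · 1 = 2800
Summing: (φ * Id)(3505) = 3505 + 2804 + 3500 + 2800 = 12609.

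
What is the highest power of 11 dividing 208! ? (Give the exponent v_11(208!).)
v_11(208!) = 19

Legendre's formula: v_p(n!) = Σ_{k ≥ 1} ⌊n / p^k⌋. For p = 11, n = 208, the terms are:
  ⌊208/11^1⌋ = ⌊208/11⌋ = 18
  ⌊208/11^2⌋ = ⌊208/121⌋ = 1
(the next term ⌊208/11^3⌋ = 0, terminating the sum). Summing: v_11(208!) = 18 + 1 = 19.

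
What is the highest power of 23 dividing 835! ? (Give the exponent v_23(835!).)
v_23(835!) = 37

Legendre's formula: v_p(n!) = Σ_{k ≥ 1} ⌊n / p^k⌋. For p = 23, n = 835, the terms are:
  ⌊835/23^1⌋ = ⌊835/23⌋ = 36
  ⌊835/23^2⌋ = ⌊835/529⌋ = 1
(the next term ⌊835/23^3⌋ = 0, terminating the sum). Summing: v_23(835!) = 36 + 1 = 37.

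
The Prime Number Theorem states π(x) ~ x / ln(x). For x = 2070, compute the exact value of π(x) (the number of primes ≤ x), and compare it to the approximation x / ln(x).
π(2070) = 312;  x/ln(x) ≈ 271.11;  relative error ≈ 13.11%.

Directly count primes up to 2070: π(2070) = 312. The PNT approximation gives 2070/ln(2070) ≈ 2070/7.63530 ≈ 271.11. Relative error (π(x) − x/ln(x)) / π(x) ≈ 13.11%; the approximation is known to undercount slightly (Li(x) is a better estimate).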